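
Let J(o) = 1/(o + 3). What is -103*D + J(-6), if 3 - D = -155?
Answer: -48823/3 ≈ -16274.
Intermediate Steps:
D = 158 (D = 3 - 1*(-155) = 3 + 155 = 158)
J(o) = 1/(3 + o)
-103*D + J(-6) = -103*158 + 1/(3 - 6) = -16274 + 1/(-3) = -16274 - 1/3 = -48823/3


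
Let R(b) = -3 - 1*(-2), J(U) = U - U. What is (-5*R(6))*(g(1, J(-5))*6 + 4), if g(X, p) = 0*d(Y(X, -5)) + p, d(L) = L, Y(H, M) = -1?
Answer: 20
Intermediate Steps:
J(U) = 0
g(X, p) = p (g(X, p) = 0*(-1) + p = 0 + p = p)
R(b) = -1 (R(b) = -3 + 2 = -1)
(-5*R(6))*(g(1, J(-5))*6 + 4) = (-5*(-1))*(0*6 + 4) = 5*(0 + 4) = 5*4 = 20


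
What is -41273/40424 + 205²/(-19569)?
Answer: -2506489937/791057256 ≈ -3.1685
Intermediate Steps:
-41273/40424 + 205²/(-19569) = -41273*1/40424 + 42025*(-1/19569) = -41273/40424 - 42025/19569 = -2506489937/791057256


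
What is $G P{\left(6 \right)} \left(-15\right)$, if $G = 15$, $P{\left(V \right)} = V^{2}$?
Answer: $-8100$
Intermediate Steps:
$G P{\left(6 \right)} \left(-15\right) = 15 \cdot 6^{2} \left(-15\right) = 15 \cdot 36 \left(-15\right) = 540 \left(-15\right) = -8100$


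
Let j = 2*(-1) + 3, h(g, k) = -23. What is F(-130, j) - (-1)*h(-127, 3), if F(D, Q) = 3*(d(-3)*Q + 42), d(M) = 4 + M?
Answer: 106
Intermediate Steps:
j = 1 (j = -2 + 3 = 1)
F(D, Q) = 126 + 3*Q (F(D, Q) = 3*((4 - 3)*Q + 42) = 3*(1*Q + 42) = 3*(Q + 42) = 3*(42 + Q) = 126 + 3*Q)
F(-130, j) - (-1)*h(-127, 3) = (126 + 3*1) - (-1)*(-23) = (126 + 3) - 1*23 = 129 - 23 = 106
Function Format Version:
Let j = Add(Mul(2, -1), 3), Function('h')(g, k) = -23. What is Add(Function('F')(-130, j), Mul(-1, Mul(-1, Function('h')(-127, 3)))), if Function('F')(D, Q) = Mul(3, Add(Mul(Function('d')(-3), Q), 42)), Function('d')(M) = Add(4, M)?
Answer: 106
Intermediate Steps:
j = 1 (j = Add(-2, 3) = 1)
Function('F')(D, Q) = Add(126, Mul(3, Q)) (Function('F')(D, Q) = Mul(3, Add(Mul(Add(4, -3), Q), 42)) = Mul(3, Add(Mul(1, Q), 42)) = Mul(3, Add(Q, 42)) = Mul(3, Add(42, Q)) = Add(126, Mul(3, Q)))
Add(Function('F')(-130, j), Mul(-1, Mul(-1, Function('h')(-127, 3)))) = Add(Add(126, Mul(3, 1)), Mul(-1, Mul(-1, -23))) = Add(Add(126, 3), Mul(-1, 23)) = Add(129, -23) = 106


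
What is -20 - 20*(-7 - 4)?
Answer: 200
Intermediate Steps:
-20 - 20*(-7 - 4) = -20 - 20*(-11) = -20 + 220 = 200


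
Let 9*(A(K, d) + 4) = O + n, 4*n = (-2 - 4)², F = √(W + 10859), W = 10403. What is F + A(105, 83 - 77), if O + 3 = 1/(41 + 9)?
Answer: -1499/450 + √21262 ≈ 142.48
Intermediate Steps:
F = √21262 (F = √(10403 + 10859) = √21262 ≈ 145.81)
O = -149/50 (O = -3 + 1/(41 + 9) = -3 + 1/50 = -149/50 ≈ -2.9800)
n = 9 (n = (-2 - 4)²/4 = (¼)*(-6)² = (¼)*36 = 9)
A(K, d) = -1499/450 (A(K, d) = -4 + (-149/50 + 9)/9 = -4 + (⅑)*(301/50) = -4 + 301/450 = -1499/450)
F + A(105, 83 - 77) = √21262 - 1499/450 = -1499/450 + √21262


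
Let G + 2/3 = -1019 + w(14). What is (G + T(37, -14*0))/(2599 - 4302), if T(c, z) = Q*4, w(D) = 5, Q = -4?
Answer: 3092/5109 ≈ 0.60521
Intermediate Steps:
T(c, z) = -16 (T(c, z) = -4*4 = -16)
G = -3044/3 (G = -⅔ + (-1019 + 5) = -⅔ - 1014 = -3044/3 ≈ -1014.7)
(G + T(37, -14*0))/(2599 - 4302) = (-3044/3 - 16)/(2599 - 4302) = -3092/3/(-1703) = -3092/3*(-1/1703) = 3092/5109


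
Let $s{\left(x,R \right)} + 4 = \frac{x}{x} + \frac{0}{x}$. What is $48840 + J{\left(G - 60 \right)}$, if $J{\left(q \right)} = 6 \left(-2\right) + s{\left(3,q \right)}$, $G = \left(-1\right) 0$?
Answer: $48825$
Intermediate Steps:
$G = 0$
$s{\left(x,R \right)} = -3$ ($s{\left(x,R \right)} = -4 + \left(\frac{x}{x} + \frac{0}{x}\right) = -4 + \left(1 + 0\right) = -4 + 1 = -3$)
$J{\left(q \right)} = -15$ ($J{\left(q \right)} = 6 \left(-2\right) - 3 = -12 - 3 = -15$)
$48840 + J{\left(G - 60 \right)} = 48840 - 15 = 48825$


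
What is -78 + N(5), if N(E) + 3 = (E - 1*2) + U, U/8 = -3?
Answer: -102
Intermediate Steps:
U = -24 (U = 8*(-3) = -24)
N(E) = -29 + E (N(E) = -3 + ((E - 1*2) - 24) = -3 + ((E - 2) - 24) = -3 + ((-2 + E) - 24) = -3 + (-26 + E) = -29 + E)
-78 + N(5) = -78 + (-29 + 5) = -78 - 24 = -102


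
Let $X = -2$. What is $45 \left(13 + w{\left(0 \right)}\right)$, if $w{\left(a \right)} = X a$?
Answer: $585$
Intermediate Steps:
$w{\left(a \right)} = - 2 a$
$45 \left(13 + w{\left(0 \right)}\right) = 45 \left(13 - 0\right) = 45 \left(13 + 0\right) = 45 \cdot 13 = 585$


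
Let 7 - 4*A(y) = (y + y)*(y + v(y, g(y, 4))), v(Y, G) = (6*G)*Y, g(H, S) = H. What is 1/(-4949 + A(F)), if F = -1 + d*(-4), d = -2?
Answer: -4/24003 ≈ -0.00016665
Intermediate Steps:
v(Y, G) = 6*G*Y
F = 7 (F = -1 - 2*(-4) = -1 + 8 = 7)
A(y) = 7/4 - y*(y + 6*y²)/2 (A(y) = 7/4 - (y + y)*(y + 6*y*y)/4 = 7/4 - 2*y*(y + 6*y²)/4 = 7/4 - y*(y + 6*y²)/2)
1/(-4949 + A(F)) = 1/(-4949 + (7/4 - 3*7³ - ½*7²)) = 1/(-4949 + (7/4 - 3*343 - ½*49)) = 1/(-4949 + (7/4 - 1029 - 49/2)) = 1/(-4949 - 4207/4) = 1/(-24003/4) = -4/24003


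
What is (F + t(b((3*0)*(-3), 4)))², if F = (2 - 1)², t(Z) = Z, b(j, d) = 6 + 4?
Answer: 121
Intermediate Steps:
b(j, d) = 10
F = 1 (F = 1² = 1)
(F + t(b((3*0)*(-3), 4)))² = (1 + 10)² = 11² = 121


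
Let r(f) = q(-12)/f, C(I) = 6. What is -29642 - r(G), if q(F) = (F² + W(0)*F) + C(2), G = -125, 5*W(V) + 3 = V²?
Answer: -18525464/625 ≈ -29641.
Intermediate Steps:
W(V) = -⅗ + V²/5
q(F) = 6 + F² - 3*F/5 (q(F) = (F² + (-⅗ + (⅕)*0²)*F) + 6 = (F² + (-⅗ + (⅕)*0)*F) + 6 = (F² + (-⅗ + 0)*F) + 6 = (F² - 3*F/5) + 6 = 6 + F² - 3*F/5)
r(f) = 786/(5*f) (r(f) = (6 + (-12)² - ⅗*(-12))/f = (6 + 144 + 36/5)/f = 786/(5*f))
-29642 - r(G) = -29642 - 786/(5*(-125)) = -29642 - 786*(-1)/(5*125) = -29642 - 1*(-786/625) = -29642 + 786/625 = -18525464/625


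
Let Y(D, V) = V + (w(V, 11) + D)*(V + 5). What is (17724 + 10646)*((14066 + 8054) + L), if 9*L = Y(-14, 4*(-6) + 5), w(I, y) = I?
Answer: 5660467510/9 ≈ 6.2894e+8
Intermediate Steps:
Y(D, V) = V + (5 + V)*(D + V) (Y(D, V) = V + (V + D)*(V + 5) = V + (D + V)*(5 + V) = V + (5 + V)*(D + V))
L = 443/9 (L = ((4*(-6) + 5)² + 5*(-14) + 6*(4*(-6) + 5) - 14*(4*(-6) + 5))/9 = ((-24 + 5)² - 70 + 6*(-24 + 5) - 14*(-24 + 5))/9 = ((-19)² - 70 + 6*(-19) - 14*(-19))/9 = (361 - 70 - 114 + 266)/9 = (⅑)*443 = 443/9 ≈ 49.222)
(17724 + 10646)*((14066 + 8054) + L) = (17724 + 10646)*((14066 + 8054) + 443/9) = 28370*(22120 + 443/9) = 28370*(199523/9) = 5660467510/9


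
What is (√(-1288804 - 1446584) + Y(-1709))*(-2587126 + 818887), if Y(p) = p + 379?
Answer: 2351757870 - 10609434*I*√75983 ≈ 2.3518e+9 - 2.9245e+9*I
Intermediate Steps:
Y(p) = 379 + p
(√(-1288804 - 1446584) + Y(-1709))*(-2587126 + 818887) = (√(-1288804 - 1446584) + (379 - 1709))*(-2587126 + 818887) = (√(-2735388) - 1330)*(-1768239) = (6*I*√75983 - 1330)*(-1768239) = (-1330 + 6*I*√75983)*(-1768239) = 2351757870 - 10609434*I*√75983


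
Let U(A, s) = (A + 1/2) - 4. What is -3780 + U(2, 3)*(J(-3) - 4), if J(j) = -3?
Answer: -7539/2 ≈ -3769.5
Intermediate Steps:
U(A, s) = -7/2 + A (U(A, s) = (A + 1/2) - 4 = (1/2 + A) - 4 = -7/2 + A)
-3780 + U(2, 3)*(J(-3) - 4) = -3780 + (-7/2 + 2)*(-3 - 4) = -3780 - 3/2*(-7) = -3780 + 21/2 = -7539/2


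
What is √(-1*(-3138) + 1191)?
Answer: 3*√481 ≈ 65.795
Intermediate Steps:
√(-1*(-3138) + 1191) = √(3138 + 1191) = √4329 = 3*√481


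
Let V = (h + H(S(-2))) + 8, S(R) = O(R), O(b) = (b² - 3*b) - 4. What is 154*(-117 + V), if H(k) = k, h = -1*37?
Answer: -21560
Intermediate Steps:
h = -37
O(b) = -4 + b² - 3*b
S(R) = -4 + R² - 3*R
V = -23 (V = (-37 + (-4 + (-2)² - 3*(-2))) + 8 = (-37 + (-4 + 4 + 6)) + 8 = (-37 + 6) + 8 = -31 + 8 = -23)
154*(-117 + V) = 154*(-117 - 23) = 154*(-140) = -21560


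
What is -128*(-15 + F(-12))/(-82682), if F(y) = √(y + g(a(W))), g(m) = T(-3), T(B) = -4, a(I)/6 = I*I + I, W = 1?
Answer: -960/41341 + 256*I/41341 ≈ -0.023221 + 0.0061924*I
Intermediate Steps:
a(I) = 6*I + 6*I² (a(I) = 6*(I*I + I) = 6*(I² + I) = 6*(I + I²) = 6*I + 6*I²)
g(m) = -4
F(y) = √(-4 + y) (F(y) = √(y - 4) = √(-4 + y))
-128*(-15 + F(-12))/(-82682) = -128*(-15 + √(-4 - 12))/(-82682) = -128*(-15 + √(-16))*(-1/82682) = -128*(-15 + 4*I)*(-1/82682) = (1920 - 512*I)*(-1/82682) = -960/41341 + 256*I/41341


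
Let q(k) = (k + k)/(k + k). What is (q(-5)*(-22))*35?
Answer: -770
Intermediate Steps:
q(k) = 1 (q(k) = (2*k)/((2*k)) = (2*k)*(1/(2*k)) = 1)
(q(-5)*(-22))*35 = (1*(-22))*35 = -22*35 = -770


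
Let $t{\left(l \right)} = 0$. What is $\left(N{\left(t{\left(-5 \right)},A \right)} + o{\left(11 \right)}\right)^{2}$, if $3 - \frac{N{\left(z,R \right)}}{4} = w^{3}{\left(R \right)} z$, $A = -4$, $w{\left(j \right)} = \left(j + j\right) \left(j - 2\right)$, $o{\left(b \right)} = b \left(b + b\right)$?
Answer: $64516$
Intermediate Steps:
$o{\left(b \right)} = 2 b^{2}$ ($o{\left(b \right)} = b 2 b = 2 b^{2}$)
$w{\left(j \right)} = 2 j \left(-2 + j\right)$
$N{\left(z,R \right)} = 12 - 32 z R^{3} \left(-2 + R\right)^{3}$ ($N{\left(z,R \right)} = 12 - 4 \left(2 R \left(-2 + R\right)\right)^{3} z = 12 - 4 \cdot 8 R^{3} \left(-2 + R\right)^{3} z = 12 - 4 \cdot 8 z R^{3} \left(-2 + R\right)^{3} = 12 - 32 z R^{3} \left(-2 + R\right)^{3}$)
$\left(N{\left(t{\left(-5 \right)},A \right)} + o{\left(11 \right)}\right)^{2} = \left(\left(12 - 0 \left(-4\right)^{3} \left(-2 - 4\right)^{3}\right) + 2 \cdot 11^{2}\right)^{2} = \left(\left(12 - 0 \left(-64\right) \left(-6\right)^{3}\right) + 2 \cdot 121\right)^{2} = \left(\left(12 - 0 \left(-64\right) \left(-216\right)\right) + 242\right)^{2} = \left(\left(12 + 0\right) + 242\right)^{2} = \left(12 + 242\right)^{2} = 254^{2} = 64516$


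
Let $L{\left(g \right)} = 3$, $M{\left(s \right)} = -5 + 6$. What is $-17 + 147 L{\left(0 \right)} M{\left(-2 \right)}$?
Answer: $424$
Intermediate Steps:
$M{\left(s \right)} = 1$
$-17 + 147 L{\left(0 \right)} M{\left(-2 \right)} = -17 + 147 \cdot 3 \cdot 1 = -17 + 147 \cdot 3 = -17 + 441 = 424$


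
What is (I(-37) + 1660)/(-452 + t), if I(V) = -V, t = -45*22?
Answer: -1697/1442 ≈ -1.1768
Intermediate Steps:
t = -990
(I(-37) + 1660)/(-452 + t) = (-1*(-37) + 1660)/(-452 - 990) = (37 + 1660)/(-1442) = 1697*(-1/1442) = -1697/1442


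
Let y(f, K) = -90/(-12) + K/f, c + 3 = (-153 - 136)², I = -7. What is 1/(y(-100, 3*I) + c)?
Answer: 100/8352571 ≈ 1.1972e-5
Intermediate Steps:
c = 83518 (c = -3 + (-153 - 136)² = -3 + (-289)² = -3 + 83521 = 83518)
y(f, K) = 15/2 + K/f (y(f, K) = -90*(-1/12) + K/f = 15/2 + K/f)
1/(y(-100, 3*I) + c) = 1/((15/2 + (3*(-7))/(-100)) + 83518) = 1/((15/2 - 21*(-1/100)) + 83518) = 1/((15/2 + 21/100) + 83518) = 1/(771/100 + 83518) = 1/(8352571/100) = 100/8352571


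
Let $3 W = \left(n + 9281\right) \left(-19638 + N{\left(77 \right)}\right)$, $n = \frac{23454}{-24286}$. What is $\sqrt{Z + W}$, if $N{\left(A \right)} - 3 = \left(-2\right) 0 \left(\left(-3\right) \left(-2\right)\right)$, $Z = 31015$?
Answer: $\frac{25 i \sqrt{14322188305065}}{12143} \approx 7791.5 i$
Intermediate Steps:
$n = - \frac{11727}{12143}$ ($n = 23454 \left(- \frac{1}{24286}\right) = - \frac{11727}{12143} \approx -0.96574$)
$N{\left(A \right)} = 3$ ($N{\left(A \right)} = 3 + \left(-2\right) 0 \left(\left(-3\right) \left(-2\right)\right) = 3 + 0 \cdot 6 = 3 + 0 = 3$)
$W = - \frac{737539399520}{12143}$ ($W = \frac{\left(- \frac{11727}{12143} + 9281\right) \left(-19638 + 3\right)}{3} = \frac{\frac{112687456}{12143} \left(-19635\right)}{3} = \frac{1}{3} \left(- \frac{2212618198560}{12143}\right) = - \frac{737539399520}{12143} \approx -6.0738 \cdot 10^{7}$)
$\sqrt{Z + W} = \sqrt{31015 - \frac{737539399520}{12143}} = \sqrt{- \frac{737162784375}{12143}} = \frac{25 i \sqrt{14322188305065}}{12143}$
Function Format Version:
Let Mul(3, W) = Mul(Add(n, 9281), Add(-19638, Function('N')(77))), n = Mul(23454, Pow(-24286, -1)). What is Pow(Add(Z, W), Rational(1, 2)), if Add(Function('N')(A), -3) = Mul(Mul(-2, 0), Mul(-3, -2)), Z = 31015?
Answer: Mul(Rational(25, 12143), I, Pow(14322188305065, Rational(1, 2))) ≈ Mul(7791.5, I)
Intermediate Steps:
n = Rational(-11727, 12143) (n = Mul(23454, Rational(-1, 24286)) = Rational(-11727, 12143) ≈ -0.96574)
Function('N')(A) = 3 (Function('N')(A) = Add(3, Mul(Mul(-2, 0), Mul(-3, -2))) = Add(3, Mul(0, 6)) = Add(3, 0) = 3)
W = Rational(-737539399520, 12143) (W = Mul(Rational(1, 3), Mul(Add(Rational(-11727, 12143), 9281), Add(-19638, 3))) = Mul(Rational(1, 3), Mul(Rational(112687456, 12143), -19635)) = Mul(Rational(1, 3), Rational(-2212618198560, 12143)) = Rational(-737539399520, 12143) ≈ -6.0738e+7)
Pow(Add(Z, W), Rational(1, 2)) = Pow(Add(31015, Rational(-737539399520, 12143)), Rational(1, 2)) = Pow(Rational(-737162784375, 12143), Rational(1, 2)) = Mul(Rational(25, 12143), I, Pow(14322188305065, Rational(1, 2)))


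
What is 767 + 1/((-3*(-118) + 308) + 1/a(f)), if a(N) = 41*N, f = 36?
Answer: 749447147/977113 ≈ 767.00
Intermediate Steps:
767 + 1/((-3*(-118) + 308) + 1/a(f)) = 767 + 1/((-3*(-118) + 308) + 1/(41*36)) = 767 + 1/((354 + 308) + 1/1476) = 767 + 1/(662 + 1/1476) = 767 + 1/(977113/1476) = 767 + 1476/977113 = 749447147/977113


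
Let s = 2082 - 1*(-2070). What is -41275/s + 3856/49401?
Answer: -674338721/68370984 ≈ -9.8629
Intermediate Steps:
s = 4152 (s = 2082 + 2070 = 4152)
-41275/s + 3856/49401 = -41275/4152 + 3856/49401 = -674338721/68370984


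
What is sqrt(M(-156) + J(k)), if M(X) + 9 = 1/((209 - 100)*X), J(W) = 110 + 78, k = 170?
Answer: sqrt(12938832465)/8502 ≈ 13.379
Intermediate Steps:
J(W) = 188
M(X) = -9 + 1/(109*X) (M(X) = -9 + 1/((209 - 100)*X) = -9 + 1/(109*X))
sqrt(M(-156) + J(k)) = sqrt((-9 + (1/109)/(-156)) + 188) = sqrt((-9 + (1/109)*(-1/156)) + 188) = sqrt((-9 - 1/17004) + 188) = sqrt(-153037/17004 + 188) = sqrt(3043715/17004) = sqrt(12938832465)/8502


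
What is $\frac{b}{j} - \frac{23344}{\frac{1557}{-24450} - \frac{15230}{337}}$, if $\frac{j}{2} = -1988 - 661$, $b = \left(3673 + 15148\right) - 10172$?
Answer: $\frac{112869552832351}{219512745698} \approx 514.18$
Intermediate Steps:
$b = 8649$ ($b = 18821 - 10172 = 8649$)
$j = -5298$ ($j = 2 \left(-1988 - 661\right) = 2 \left(-2649\right) = -5298$)
$\frac{b}{j} - \frac{23344}{\frac{1557}{-24450} - \frac{15230}{337}} = \frac{8649}{-5298} - \frac{23344}{\frac{1557}{-24450} - \frac{15230}{337}} = 8649 \left(- \frac{1}{5298}\right) - \frac{23344}{1557 \left(- \frac{1}{24450}\right) - \frac{15230}{337}} = - \frac{2883}{1766} - \frac{23344}{- \frac{519}{8150} - \frac{15230}{337}} = - \frac{2883}{1766} - \frac{23344}{- \frac{124299403}{2746550}} = - \frac{2883}{1766} - - \frac{64115463200}{124299403} = - \frac{2883}{1766} + \frac{64115463200}{124299403} = \frac{112869552832351}{219512745698}$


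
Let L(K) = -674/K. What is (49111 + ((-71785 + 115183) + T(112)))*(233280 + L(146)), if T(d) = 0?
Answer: 1575345289427/73 ≈ 2.1580e+10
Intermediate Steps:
(49111 + ((-71785 + 115183) + T(112)))*(233280 + L(146)) = (49111 + ((-71785 + 115183) + 0))*(233280 - 674/146) = (49111 + (43398 + 0))*(233280 - 674*1/146) = (49111 + 43398)*(233280 - 337/73) = 92509*(17029103/73) = 1575345289427/73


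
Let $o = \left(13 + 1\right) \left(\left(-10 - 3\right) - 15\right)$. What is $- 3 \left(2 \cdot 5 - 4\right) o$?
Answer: $7056$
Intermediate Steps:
$o = -392$ ($o = 14 \left(-13 - 15\right) = 14 \left(-28\right) = -392$)
$- 3 \left(2 \cdot 5 - 4\right) o = - 3 \left(2 \cdot 5 - 4\right) \left(-392\right) = - 3 \left(10 - 4\right) \left(-392\right) = \left(-3\right) 6 \left(-392\right) = \left(-18\right) \left(-392\right) = 7056$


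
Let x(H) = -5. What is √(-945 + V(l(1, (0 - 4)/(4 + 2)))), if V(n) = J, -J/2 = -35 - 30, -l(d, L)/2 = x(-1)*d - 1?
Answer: I*√815 ≈ 28.548*I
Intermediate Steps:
l(d, L) = 2 + 10*d (l(d, L) = -2*(-5*d - 1) = -2*(-1 - 5*d) = 2 + 10*d)
J = 130 (J = -2*(-35 - 30) = -2*(-65) = 130)
V(n) = 130
√(-945 + V(l(1, (0 - 4)/(4 + 2)))) = √(-945 + 130) = √(-815) = I*√815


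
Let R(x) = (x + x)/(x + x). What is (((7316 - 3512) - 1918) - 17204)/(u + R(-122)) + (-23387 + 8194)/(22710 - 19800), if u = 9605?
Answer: -31753223/4658910 ≈ -6.8156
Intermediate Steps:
R(x) = 1 (R(x) = (2*x)/((2*x)) = (2*x)*(1/(2*x)) = 1)
(((7316 - 3512) - 1918) - 17204)/(u + R(-122)) + (-23387 + 8194)/(22710 - 19800) = (((7316 - 3512) - 1918) - 17204)/(9605 + 1) + (-23387 + 8194)/(22710 - 19800) = ((3804 - 1918) - 17204)/9606 - 15193/2910 = (1886 - 17204)*(1/9606) - 15193*1/2910 = -15318*1/9606 - 15193/2910 = -2553/1601 - 15193/2910 = -31753223/4658910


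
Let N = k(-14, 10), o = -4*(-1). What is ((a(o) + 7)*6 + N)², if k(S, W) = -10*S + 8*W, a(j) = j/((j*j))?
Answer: 277729/4 ≈ 69432.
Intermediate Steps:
o = 4
a(j) = 1/j (a(j) = j/(j²) = j/j² = 1/j)
N = 220 (N = -10*(-14) + 8*10 = 140 + 80 = 220)
((a(o) + 7)*6 + N)² = ((1/4 + 7)*6 + 220)² = ((¼ + 7)*6 + 220)² = ((29/4)*6 + 220)² = (87/2 + 220)² = (527/2)² = 277729/4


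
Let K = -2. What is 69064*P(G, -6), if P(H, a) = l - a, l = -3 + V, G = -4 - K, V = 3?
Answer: 414384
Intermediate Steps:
G = -2 (G = -4 - 1*(-2) = -4 + 2 = -2)
l = 0 (l = -3 + 3 = 0)
P(H, a) = -a (P(H, a) = 0 - a = -a)
69064*P(G, -6) = 69064*(-1*(-6)) = 69064*6 = 414384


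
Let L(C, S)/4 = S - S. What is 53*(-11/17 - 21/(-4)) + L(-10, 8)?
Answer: 16589/68 ≈ 243.96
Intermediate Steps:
L(C, S) = 0 (L(C, S) = 4*(S - S) = 4*0 = 0)
53*(-11/17 - 21/(-4)) + L(-10, 8) = 53*(-11/17 - 21/(-4)) + 0 = 53*(-11*1/17 - 21*(-¼)) + 0 = 53*(-11/17 + 21/4) + 0 = 53*(313/68) + 0 = 16589/68 + 0 = 16589/68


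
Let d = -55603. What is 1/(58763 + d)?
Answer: 1/3160 ≈ 0.00031646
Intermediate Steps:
1/(58763 + d) = 1/(58763 - 55603) = 1/3160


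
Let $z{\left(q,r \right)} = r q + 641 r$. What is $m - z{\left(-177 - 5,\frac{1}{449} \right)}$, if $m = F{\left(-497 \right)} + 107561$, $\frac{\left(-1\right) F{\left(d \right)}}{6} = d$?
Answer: $\frac{49633348}{449} \approx 1.1054 \cdot 10^{5}$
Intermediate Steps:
$F{\left(d \right)} = - 6 d$
$z{\left(q,r \right)} = 641 r + q r$ ($z{\left(q,r \right)} = q r + 641 r = 641 r + q r$)
$m = 110543$ ($m = \left(-6\right) \left(-497\right) + 107561 = 2982 + 107561 = 110543$)
$m - z{\left(-177 - 5,\frac{1}{449} \right)} = 110543 - \frac{641 - 182}{449} = 110543 - \frac{1}{449} \cdot 459 = 110543 - \frac{459}{449} = \frac{49633348}{449}$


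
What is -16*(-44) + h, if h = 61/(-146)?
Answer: 102723/146 ≈ 703.58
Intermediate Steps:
h = -61/146 (h = 61*(-1/146) = -61/146 ≈ -0.41781)
-16*(-44) + h = -16*(-44) - 61/146 = 704 - 61/146 = 102723/146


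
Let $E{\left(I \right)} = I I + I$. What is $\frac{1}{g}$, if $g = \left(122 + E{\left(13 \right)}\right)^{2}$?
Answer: $\frac{1}{92416} \approx 1.0821 \cdot 10^{-5}$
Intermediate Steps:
$E{\left(I \right)} = I + I^{2}$ ($E{\left(I \right)} = I^{2} + I = I + I^{2}$)
$g = 92416$ ($g = \left(122 + 13 \left(1 + 13\right)\right)^{2} = \left(122 + 13 \cdot 14\right)^{2} = \left(122 + 182\right)^{2} = 304^{2} = 92416$)
$\frac{1}{g} = \frac{1}{92416}$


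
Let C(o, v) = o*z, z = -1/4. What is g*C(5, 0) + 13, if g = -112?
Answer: 153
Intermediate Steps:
z = -¼ (z = -1*¼ = -¼ ≈ -0.25000)
C(o, v) = -o/4 (C(o, v) = o*(-¼) = -o/4)
g*C(5, 0) + 13 = -(-28)*5 + 13 = -112*(-5/4) + 13 = 140 + 13 = 153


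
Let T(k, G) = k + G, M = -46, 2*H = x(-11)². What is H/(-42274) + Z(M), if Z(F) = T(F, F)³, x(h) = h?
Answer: -65836513145/84548 ≈ -7.7869e+5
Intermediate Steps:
H = 121/2 (H = (½)*(-11)² = (½)*121 = 121/2 ≈ 60.500)
T(k, G) = G + k
Z(F) = 8*F³ (Z(F) = (F + F)³ = (2*F)³ = 8*F³)
H/(-42274) + Z(M) = (121/2)/(-42274) + 8*(-46)³ = (121/2)*(-1/42274) + 8*(-97336) = -121/84548 - 778688 = -65836513145/84548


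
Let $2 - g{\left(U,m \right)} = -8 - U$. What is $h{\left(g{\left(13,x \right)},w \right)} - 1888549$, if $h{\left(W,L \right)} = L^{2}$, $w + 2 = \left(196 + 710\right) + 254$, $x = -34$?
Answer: $-547585$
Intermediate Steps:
$g{\left(U,m \right)} = 10 + U$ ($g{\left(U,m \right)} = 2 - \left(-8 - U\right) = 2 + \left(8 + U\right) = 10 + U$)
$w = 1158$ ($w = -2 + \left(\left(196 + 710\right) + 254\right) = -2 + \left(906 + 254\right) = -2 + 1160 = 1158$)
$h{\left(g{\left(13,x \right)},w \right)} - 1888549 = 1158^{2} - 1888549 = 1340964 - 1888549 = -547585$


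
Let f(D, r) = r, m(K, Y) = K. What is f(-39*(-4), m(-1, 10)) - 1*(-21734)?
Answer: 21733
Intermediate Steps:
f(-39*(-4), m(-1, 10)) - 1*(-21734) = -1 - 1*(-21734) = -1 + 21734 = 21733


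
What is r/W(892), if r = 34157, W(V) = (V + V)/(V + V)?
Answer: 34157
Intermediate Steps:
W(V) = 1 (W(V) = (2*V)/((2*V)) = (2*V)*(1/(2*V)) = 1)
r/W(892) = 34157/1 = 34157*1 = 34157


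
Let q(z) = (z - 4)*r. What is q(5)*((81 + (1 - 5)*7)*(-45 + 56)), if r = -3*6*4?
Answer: -41976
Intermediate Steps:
r = -72 (r = -18*4 = -72)
q(z) = 288 - 72*z (q(z) = (z - 4)*(-72) = (-4 + z)*(-72) = 288 - 72*z)
q(5)*((81 + (1 - 5)*7)*(-45 + 56)) = (288 - 72*5)*((81 + (1 - 5)*7)*(-45 + 56)) = (288 - 360)*((81 - 4*7)*11) = -72*(81 - 28)*11 = -3816*11 = -72*583 = -41976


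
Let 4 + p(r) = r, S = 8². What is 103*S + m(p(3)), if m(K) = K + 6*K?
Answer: 6585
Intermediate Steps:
S = 64
p(r) = -4 + r
m(K) = 7*K
103*S + m(p(3)) = 103*64 + 7*(-4 + 3) = 6592 + 7*(-1) = 6592 - 7 = 6585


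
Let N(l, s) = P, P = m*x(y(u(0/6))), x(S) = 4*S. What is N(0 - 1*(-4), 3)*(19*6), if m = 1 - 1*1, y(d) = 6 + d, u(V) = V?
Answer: 0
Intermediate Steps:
m = 0 (m = 1 - 1 = 0)
P = 0 (P = 0*(4*(6 + 0/6)) = 0*(4*(6 + 0*(⅙))) = 0*(4*(6 + 0)) = 0*(4*6) = 0*24 = 0)
N(l, s) = 0
N(0 - 1*(-4), 3)*(19*6) = 0*(19*6) = 0*114 = 0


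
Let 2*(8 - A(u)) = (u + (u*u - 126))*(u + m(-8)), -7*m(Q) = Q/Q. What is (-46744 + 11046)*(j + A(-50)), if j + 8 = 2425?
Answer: -2166547318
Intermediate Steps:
j = 2417 (j = -8 + 2425 = 2417)
m(Q) = -1/7 (m(Q) = -Q/(7*Q) = -1/7*1 = -1/7)
A(u) = 8 - (-1/7 + u)*(-126 + u + u**2)/2 (A(u) = 8 - (u + (u*u - 126))*(u - 1/7)/2 = 8 - (u + (u**2 - 126))*(-1/7 + u)/2 = 8 - (u + (-126 + u**2))*(-1/7 + u)/2 = 8 - (-126 + u + u**2)*(-1/7 + u)/2 = 8 - (-1/7 + u)*(-126 + u + u**2)/2)
(-46744 + 11046)*(j + A(-50)) = (-46744 + 11046)*(2417 + (-1 - 3/7*(-50)**2 - 1/2*(-50)**3 + (883/14)*(-50))) = -35698*(2417 + (-1 - 3/7*2500 - 1/2*(-125000) - 22075/7)) = -35698*(2417 + (-1 - 7500/7 + 62500 - 22075/7)) = -35698*(2417 + 58274) = -35698*60691 = -2166547318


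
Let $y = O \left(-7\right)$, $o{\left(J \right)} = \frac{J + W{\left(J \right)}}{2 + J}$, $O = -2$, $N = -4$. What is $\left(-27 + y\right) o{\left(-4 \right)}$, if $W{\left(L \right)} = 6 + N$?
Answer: $-13$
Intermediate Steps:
$W{\left(L \right)} = 2$ ($W{\left(L \right)} = 6 - 4 = 2$)
$o{\left(J \right)} = 1$ ($o{\left(J \right)} = \frac{J + 2}{2 + J} = \frac{2 + J}{2 + J} = 1$)
$y = 14$ ($y = \left(-2\right) \left(-7\right) = 14$)
$\left(-27 + y\right) o{\left(-4 \right)} = \left(-27 + 14\right) 1 = \left(-13\right) 1 = -13$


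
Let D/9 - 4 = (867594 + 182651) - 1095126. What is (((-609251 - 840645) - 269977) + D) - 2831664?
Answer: -4955430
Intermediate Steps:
D = -403893 (D = 36 + 9*((867594 + 182651) - 1095126) = 36 + 9*(1050245 - 1095126) = 36 + 9*(-44881) = 36 - 403929 = -403893)
(((-609251 - 840645) - 269977) + D) - 2831664 = (((-609251 - 840645) - 269977) - 403893) - 2831664 = ((-1449896 - 269977) - 403893) - 2831664 = (-1719873 - 403893) - 2831664 = -2123766 - 2831664 = -4955430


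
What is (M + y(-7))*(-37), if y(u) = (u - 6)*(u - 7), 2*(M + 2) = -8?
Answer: -6512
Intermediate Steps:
M = -6 (M = -2 + (½)*(-8) = -2 - 4 = -6)
y(u) = (-7 + u)*(-6 + u) (y(u) = (-6 + u)*(-7 + u) = (-7 + u)*(-6 + u))
(M + y(-7))*(-37) = (-6 + (42 + (-7)² - 13*(-7)))*(-37) = (-6 + (42 + 49 + 91))*(-37) = (-6 + 182)*(-37) = 176*(-37) = -6512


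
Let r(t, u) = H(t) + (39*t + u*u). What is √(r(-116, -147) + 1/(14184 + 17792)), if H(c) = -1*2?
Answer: 3*√485187843994/15988 ≈ 130.70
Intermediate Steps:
H(c) = -2
r(t, u) = -2 + u² + 39*t (r(t, u) = -2 + (39*t + u*u) = -2 + (39*t + u²) = -2 + (u² + 39*t) = -2 + u² + 39*t)
√(r(-116, -147) + 1/(14184 + 17792)) = √((-2 + (-147)² + 39*(-116)) + 1/(14184 + 17792)) = √((-2 + 21609 - 4524) + 1/31976) = √(17083 + 1/31976) = √(546246009/31976) = 3*√485187843994/15988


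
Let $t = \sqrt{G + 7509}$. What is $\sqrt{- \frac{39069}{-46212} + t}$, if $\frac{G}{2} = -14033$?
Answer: $\frac{\sqrt{50151573 + 59320804 i \sqrt{20557}}}{7702} \approx 8.4919 + 8.442 i$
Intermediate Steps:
$G = -28066$ ($G = 2 \left(-14033\right) = -28066$)
$t = i \sqrt{20557}$ ($t = \sqrt{-28066 + 7509} = \sqrt{-20557} = i \sqrt{20557} \approx 143.38 i$)
$\sqrt{- \frac{39069}{-46212} + t} = \sqrt{- \frac{39069}{-46212} + i \sqrt{20557}} = \sqrt{\left(-39069\right) \left(- \frac{1}{46212}\right) + i \sqrt{20557}} = \sqrt{\frac{13023}{15404} + i \sqrt{20557}}$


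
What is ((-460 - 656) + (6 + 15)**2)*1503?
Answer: -1014525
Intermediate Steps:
((-460 - 656) + (6 + 15)**2)*1503 = (-1116 + 21**2)*1503 = (-1116 + 441)*1503 = -675*1503 = -1014525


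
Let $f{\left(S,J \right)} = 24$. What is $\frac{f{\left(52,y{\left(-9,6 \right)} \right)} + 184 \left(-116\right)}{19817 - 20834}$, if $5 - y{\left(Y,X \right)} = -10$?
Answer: $\frac{21320}{1017} \approx 20.964$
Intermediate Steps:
$y{\left(Y,X \right)} = 15$ ($y{\left(Y,X \right)} = 5 - -10 = 5 + 10 = 15$)
$\frac{f{\left(52,y{\left(-9,6 \right)} \right)} + 184 \left(-116\right)}{19817 - 20834} = \frac{24 + 184 \left(-116\right)}{19817 - 20834} = \frac{24 - 21344}{-1017} = \left(-21320\right) \left(- \frac{1}{1017}\right) = \frac{21320}{1017}$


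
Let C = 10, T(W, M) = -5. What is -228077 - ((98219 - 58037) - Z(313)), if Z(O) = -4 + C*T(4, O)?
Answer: -268313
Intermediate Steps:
Z(O) = -54 (Z(O) = -4 + 10*(-5) = -4 - 50 = -54)
-228077 - ((98219 - 58037) - Z(313)) = -228077 - ((98219 - 58037) - 1*(-54)) = -228077 - (40182 + 54) = -228077 - 1*40236 = -228077 - 40236 = -268313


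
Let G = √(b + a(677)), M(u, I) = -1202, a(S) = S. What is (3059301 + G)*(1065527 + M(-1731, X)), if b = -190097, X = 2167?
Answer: 3256090536825 + 2128650*I*√47355 ≈ 3.2561e+12 + 4.6322e+8*I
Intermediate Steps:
G = 2*I*√47355 (G = √(-190097 + 677) = √(-189420) = 2*I*√47355 ≈ 435.22*I)
(3059301 + G)*(1065527 + M(-1731, X)) = (3059301 + 2*I*√47355)*(1065527 - 1202) = (3059301 + 2*I*√47355)*1064325 = 3256090536825 + 2128650*I*√47355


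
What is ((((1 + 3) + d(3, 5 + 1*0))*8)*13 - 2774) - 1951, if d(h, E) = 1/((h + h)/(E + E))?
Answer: -12407/3 ≈ -4135.7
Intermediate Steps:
d(h, E) = E/h (d(h, E) = 1/((2*h)/((2*E))) = 1/((2*h)*(1/(2*E))) = 1/(h/E) = E/h)
((((1 + 3) + d(3, 5 + 1*0))*8)*13 - 2774) - 1951 = ((((1 + 3) + (5 + 1*0)/3)*8)*13 - 2774) - 1951 = (((4 + (5 + 0)*(⅓))*8)*13 - 2774) - 1951 = (((4 + 5*(⅓))*8)*13 - 2774) - 1951 = (((4 + 5/3)*8)*13 - 2774) - 1951 = (((17/3)*8)*13 - 2774) - 1951 = ((136/3)*13 - 2774) - 1951 = (1768/3 - 2774) - 1951 = -6554/3 - 1951 = -12407/3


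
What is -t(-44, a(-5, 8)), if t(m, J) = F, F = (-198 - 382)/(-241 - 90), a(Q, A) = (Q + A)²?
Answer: -580/331 ≈ -1.7523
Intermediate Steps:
a(Q, A) = (A + Q)²
F = 580/331 (F = -580/(-331) = -580*(-1/331) = 580/331 ≈ 1.7523)
t(m, J) = 580/331
-t(-44, a(-5, 8)) = -1*580/331 = -580/331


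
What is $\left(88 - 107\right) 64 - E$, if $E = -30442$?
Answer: $29226$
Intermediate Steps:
$\left(88 - 107\right) 64 - E = \left(88 - 107\right) 64 - -30442 = \left(-19\right) 64 + 30442 = -1216 + 30442 = 29226$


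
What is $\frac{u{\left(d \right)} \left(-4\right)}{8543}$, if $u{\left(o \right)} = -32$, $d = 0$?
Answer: $\frac{128}{8543} \approx 0.014983$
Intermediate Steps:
$\frac{u{\left(d \right)} \left(-4\right)}{8543} = \frac{\left(-32\right) \left(-4\right)}{8543} = 128 \cdot \frac{1}{8543} = \frac{128}{8543}$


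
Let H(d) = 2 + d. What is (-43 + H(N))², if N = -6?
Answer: 2209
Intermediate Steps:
(-43 + H(N))² = (-43 + (2 - 6))² = (-43 - 4)² = (-47)² = 2209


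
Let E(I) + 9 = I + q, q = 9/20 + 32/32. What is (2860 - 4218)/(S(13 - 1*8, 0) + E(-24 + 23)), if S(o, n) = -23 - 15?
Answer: 3880/133 ≈ 29.173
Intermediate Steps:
q = 29/20 (q = 9*(1/20) + 32*(1/32) = 9/20 + 1 = 29/20 ≈ 1.4500)
E(I) = -151/20 + I (E(I) = -9 + (I + 29/20) = -9 + (29/20 + I) = -151/20 + I)
S(o, n) = -38
(2860 - 4218)/(S(13 - 1*8, 0) + E(-24 + 23)) = (2860 - 4218)/(-38 + (-151/20 + (-24 + 23))) = -1358/(-38 + (-151/20 - 1)) = -1358/(-38 - 171/20) = -1358/(-931/20) = -1358*(-20/931) = 3880/133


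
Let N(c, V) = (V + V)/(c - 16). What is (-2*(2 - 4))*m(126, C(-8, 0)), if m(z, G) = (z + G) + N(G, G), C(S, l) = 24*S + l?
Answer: -3336/13 ≈ -256.62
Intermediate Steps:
C(S, l) = l + 24*S
N(c, V) = 2*V/(-16 + c) (N(c, V) = (2*V)/(-16 + c) = 2*V/(-16 + c))
m(z, G) = G + z + 2*G/(-16 + G) (m(z, G) = (z + G) + 2*G/(-16 + G) = (G + z) + 2*G/(-16 + G) = G + z + 2*G/(-16 + G))
(-2*(2 - 4))*m(126, C(-8, 0)) = (-2*(2 - 4))*((2*(0 + 24*(-8)) + (-16 + (0 + 24*(-8)))*((0 + 24*(-8)) + 126))/(-16 + (0 + 24*(-8)))) = (-2*(-2))*((2*(0 - 192) + (-16 + (0 - 192))*((0 - 192) + 126))/(-16 + (0 - 192))) = 4*((2*(-192) + (-16 - 192)*(-192 + 126))/(-16 - 192)) = 4*((-384 - 208*(-66))/(-208)) = 4*(-(-384 + 13728)/208) = 4*(-1/208*13344) = 4*(-834/13) = -3336/13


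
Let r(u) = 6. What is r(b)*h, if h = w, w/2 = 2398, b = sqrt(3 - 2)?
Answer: 28776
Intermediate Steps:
b = 1 (b = sqrt(1) = 1)
w = 4796 (w = 2*2398 = 4796)
h = 4796
r(b)*h = 6*4796 = 28776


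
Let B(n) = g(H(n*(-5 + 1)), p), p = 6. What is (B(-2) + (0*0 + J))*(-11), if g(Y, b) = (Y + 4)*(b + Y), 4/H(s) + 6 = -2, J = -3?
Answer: -715/4 ≈ -178.75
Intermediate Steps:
H(s) = -1/2 (H(s) = 4/(-6 - 2) = 4/(-8) = 4*(-1/8) = -1/2)
g(Y, b) = (4 + Y)*(Y + b)
B(n) = 77/4 (B(n) = (-1/2)**2 + 4*(-1/2) + 4*6 - 1/2*6 = 1/4 - 2 + 24 - 3 = 77/4)
(B(-2) + (0*0 + J))*(-11) = (77/4 + (0*0 - 3))*(-11) = (77/4 + (0 - 3))*(-11) = (77/4 - 3)*(-11) = (65/4)*(-11) = -715/4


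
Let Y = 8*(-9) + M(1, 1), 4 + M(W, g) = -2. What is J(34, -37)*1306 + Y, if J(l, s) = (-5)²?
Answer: 32572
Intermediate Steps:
M(W, g) = -6 (M(W, g) = -4 - 2 = -6)
J(l, s) = 25
Y = -78 (Y = 8*(-9) - 6 = -72 - 6 = -78)
J(34, -37)*1306 + Y = 25*1306 - 78 = 32650 - 78 = 32572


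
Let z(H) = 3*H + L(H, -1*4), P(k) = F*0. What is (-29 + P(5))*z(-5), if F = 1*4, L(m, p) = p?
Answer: 551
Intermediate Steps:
F = 4
P(k) = 0 (P(k) = 4*0 = 0)
z(H) = -4 + 3*H (z(H) = 3*H - 1*4 = 3*H - 4 = -4 + 3*H)
(-29 + P(5))*z(-5) = (-29 + 0)*(-4 + 3*(-5)) = -29*(-4 - 15) = -29*(-19) = 551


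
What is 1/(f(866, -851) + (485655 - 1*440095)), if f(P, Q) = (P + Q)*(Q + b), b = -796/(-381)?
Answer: 127/4168945 ≈ 3.0463e-5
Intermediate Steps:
b = 796/381 (b = -796*(-1/381) = 796/381 ≈ 2.0892)
f(P, Q) = (796/381 + Q)*(P + Q) (f(P, Q) = (P + Q)*(Q + 796/381) = (P + Q)*(796/381 + Q) = (796/381 + Q)*(P + Q))
1/(f(866, -851) + (485655 - 1*440095)) = 1/(((-851)**2 + (796/381)*866 + (796/381)*(-851) + 866*(-851)) + (485655 - 1*440095)) = 1/((724201 + 689336/381 - 677396/381 - 736966) + (485655 - 440095)) = 1/(-1617175/127 + 45560) = 1/(4168945/127) = 127/4168945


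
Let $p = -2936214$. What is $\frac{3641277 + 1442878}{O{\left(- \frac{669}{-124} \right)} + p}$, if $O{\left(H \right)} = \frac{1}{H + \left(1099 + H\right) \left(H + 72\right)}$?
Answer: $- \frac{6682329234502755}{3859195608882518} \approx -1.7315$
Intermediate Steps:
$O{\left(H \right)} = \frac{1}{H + \left(72 + H\right) \left(1099 + H\right)}$ ($O{\left(H \right)} = \frac{1}{H + \left(1099 + H\right) \left(72 + H\right)} = \frac{1}{H + \left(72 + H\right) \left(1099 + H\right)}$)
$\frac{3641277 + 1442878}{O{\left(- \frac{669}{-124} \right)} + p} = \frac{3641277 + 1442878}{\frac{1}{79128 + \left(- \frac{669}{-124}\right)^{2} + 1172 \left(- \frac{669}{-124}\right)} - 2936214} = \frac{5084155}{\frac{1}{79128 + \left(\left(-669\right) \left(- \frac{1}{124}\right)\right)^{2} + 1172 \left(\left(-669\right) \left(- \frac{1}{124}\right)\right)} - 2936214} = \frac{5084155}{\frac{1}{79128 + \left(\frac{669}{124}\right)^{2} + 1172 \cdot \frac{669}{124}} - 2936214} = \frac{5084155}{\frac{1}{79128 + \frac{447561}{15376} + \frac{196017}{31}} - 2936214} = \frac{5084155}{\frac{1}{\frac{1314344121}{15376}} - 2936214} = \frac{5084155}{\frac{15376}{1314344121} - 2936214} = \frac{5084155}{- \frac{3859195608882518}{1314344121}} = 5084155 \left(- \frac{1314344121}{3859195608882518}\right) = - \frac{6682329234502755}{3859195608882518}$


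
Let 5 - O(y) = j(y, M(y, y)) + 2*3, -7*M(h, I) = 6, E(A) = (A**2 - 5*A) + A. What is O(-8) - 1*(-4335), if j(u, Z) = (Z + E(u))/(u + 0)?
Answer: 121685/28 ≈ 4345.9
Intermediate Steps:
E(A) = A**2 - 4*A
M(h, I) = -6/7 (M(h, I) = -1/7*6 = -6/7)
j(u, Z) = (Z + u*(-4 + u))/u (j(u, Z) = (Z + u*(-4 + u))/(u + 0) = (Z + u*(-4 + u))/u)
O(y) = 3 - y + 6/(7*y) (O(y) = 5 - ((-4 + y - 6/(7*y)) + 2*3) = 5 - ((-4 + y - 6/(7*y)) + 6) = 5 - (2 + y - 6/(7*y)) = 5 + (-2 - y + 6/(7*y)) = 3 - y + 6/(7*y))
O(-8) - 1*(-4335) = (3 - 1*(-8) + (6/7)/(-8)) - 1*(-4335) = (3 + 8 + (6/7)*(-1/8)) + 4335 = (3 + 8 - 3/28) + 4335 = 305/28 + 4335 = 121685/28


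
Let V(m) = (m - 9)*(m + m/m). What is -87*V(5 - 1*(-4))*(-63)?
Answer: 0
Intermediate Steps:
V(m) = (1 + m)*(-9 + m) (V(m) = (-9 + m)*(m + 1) = (-9 + m)*(1 + m) = (1 + m)*(-9 + m))
-87*V(5 - 1*(-4))*(-63) = -87*(-9 + (5 - 1*(-4))² - 8*(5 - 1*(-4)))*(-63) = -87*(-9 + (5 + 4)² - 8*(5 + 4))*(-63) = -87*(-9 + 9² - 8*9)*(-63) = -87*(-9 + 81 - 72)*(-63) = -87*0*(-63) = 0*(-63) = 0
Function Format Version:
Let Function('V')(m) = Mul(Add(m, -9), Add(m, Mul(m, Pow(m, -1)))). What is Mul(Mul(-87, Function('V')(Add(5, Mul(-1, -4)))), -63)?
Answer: 0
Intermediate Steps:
Function('V')(m) = Mul(Add(1, m), Add(-9, m)) (Function('V')(m) = Mul(Add(-9, m), Add(m, 1)) = Mul(Add(-9, m), Add(1, m)) = Mul(Add(1, m), Add(-9, m)))
Mul(Mul(-87, Function('V')(Add(5, Mul(-1, -4)))), -63) = Mul(Mul(-87, Add(-9, Pow(Add(5, Mul(-1, -4)), 2), Mul(-8, Add(5, Mul(-1, -4))))), -63) = Mul(Mul(-87, Add(-9, Pow(Add(5, 4), 2), Mul(-8, Add(5, 4)))), -63) = Mul(Mul(-87, Add(-9, Pow(9, 2), Mul(-8, 9))), -63) = Mul(Mul(-87, Add(-9, 81, -72)), -63) = Mul(Mul(-87, 0), -63) = Mul(0, -63) = 0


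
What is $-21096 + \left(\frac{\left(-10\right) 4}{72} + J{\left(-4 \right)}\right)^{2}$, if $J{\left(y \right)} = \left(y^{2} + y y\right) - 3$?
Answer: $- \frac{1643240}{81} \approx -20287.0$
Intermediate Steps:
$J{\left(y \right)} = -3 + 2 y^{2}$ ($J{\left(y \right)} = \left(y^{2} + y^{2}\right) - 3 = 2 y^{2} - 3 = -3 + 2 y^{2}$)
$-21096 + \left(\frac{\left(-10\right) 4}{72} + J{\left(-4 \right)}\right)^{2} = -21096 + \left(\frac{\left(-10\right) 4}{72} - \left(3 - 2 \left(-4\right)^{2}\right)\right)^{2} = -21096 + \left(\left(-40\right) \frac{1}{72} + \left(-3 + 2 \cdot 16\right)\right)^{2} = -21096 + \left(- \frac{5}{9} + \left(-3 + 32\right)\right)^{2} = -21096 + \left(- \frac{5}{9} + 29\right)^{2} = -21096 + \left(\frac{256}{9}\right)^{2} = -21096 + \frac{65536}{81} = - \frac{1643240}{81}$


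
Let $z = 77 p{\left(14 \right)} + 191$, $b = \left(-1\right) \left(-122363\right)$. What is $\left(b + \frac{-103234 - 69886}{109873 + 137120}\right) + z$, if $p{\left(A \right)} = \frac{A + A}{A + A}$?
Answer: $\frac{30288825463}{246993} \approx 1.2263 \cdot 10^{5}$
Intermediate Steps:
$b = 122363$
$p{\left(A \right)} = 1$ ($p{\left(A \right)} = \frac{2 A}{2 A} = 2 A \frac{1}{2 A} = 1$)
$z = 268$ ($z = 77 \cdot 1 + 191 = 77 + 191 = 268$)
$\left(b + \frac{-103234 - 69886}{109873 + 137120}\right) + z = \left(122363 + \frac{-103234 - 69886}{109873 + 137120}\right) + 268 = \left(122363 - \frac{173120}{246993}\right) + 268 = \frac{30222631339}{246993} + 268 = \frac{30288825463}{246993}$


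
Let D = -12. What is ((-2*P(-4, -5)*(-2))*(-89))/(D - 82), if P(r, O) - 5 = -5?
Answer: 0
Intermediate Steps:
P(r, O) = 0 (P(r, O) = 5 - 5 = 0)
((-2*P(-4, -5)*(-2))*(-89))/(D - 82) = ((-2*0*(-2))*(-89))/(-12 - 82) = ((0*(-2))*(-89))/(-94) = (0*(-89))*(-1/94) = 0*(-1/94) = 0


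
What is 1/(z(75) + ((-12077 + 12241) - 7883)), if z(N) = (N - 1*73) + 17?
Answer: -1/7700 ≈ -0.00012987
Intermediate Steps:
z(N) = -56 + N (z(N) = (N - 73) + 17 = (-73 + N) + 17 = -56 + N)
1/(z(75) + ((-12077 + 12241) - 7883)) = 1/((-56 + 75) + ((-12077 + 12241) - 7883)) = 1/(19 + (164 - 7883)) = 1/(19 - 7719) = 1/(-7700) = -1/7700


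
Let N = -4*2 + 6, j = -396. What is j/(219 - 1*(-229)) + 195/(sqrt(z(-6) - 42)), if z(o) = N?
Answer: -99/112 - 195*I*sqrt(11)/22 ≈ -0.88393 - 29.397*I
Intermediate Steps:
N = -2 (N = -8 + 6 = -2)
z(o) = -2
j/(219 - 1*(-229)) + 195/(sqrt(z(-6) - 42)) = -396/(219 - 1*(-229)) + 195/(sqrt(-2 - 42)) = -396/(219 + 229) + 195/(sqrt(-44)) = -396/448 + 195/((2*I*sqrt(11))) = -396*1/448 + 195*(-I*sqrt(11)/22) = -99/112 - 195*I*sqrt(11)/22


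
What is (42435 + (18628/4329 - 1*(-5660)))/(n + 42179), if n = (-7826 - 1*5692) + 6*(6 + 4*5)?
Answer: 208221883/124748793 ≈ 1.6691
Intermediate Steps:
n = -13362 (n = (-7826 - 5692) + 6*(6 + 20) = -13518 + 6*26 = -13518 + 156 = -13362)
(42435 + (18628/4329 - 1*(-5660)))/(n + 42179) = (42435 + (18628/4329 - 1*(-5660)))/(-13362 + 42179) = (42435 + (18628*(1/4329) + 5660))/28817 = (42435 + (18628/4329 + 5660))*(1/28817) = (42435 + 24520768/4329)*(1/28817) = (208221883/4329)*(1/28817) = 208221883/124748793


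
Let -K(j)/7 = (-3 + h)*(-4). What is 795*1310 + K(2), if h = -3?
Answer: 1041282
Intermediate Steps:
K(j) = -168 (K(j) = -7*(-3 - 3)*(-4) = -(-42)*(-4) = -7*24 = -168)
795*1310 + K(2) = 795*1310 - 168 = 1041450 - 168 = 1041282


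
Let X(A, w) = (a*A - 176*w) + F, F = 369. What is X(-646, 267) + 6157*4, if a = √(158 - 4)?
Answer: -21995 - 646*√154 ≈ -30012.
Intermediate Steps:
a = √154 ≈ 12.410
X(A, w) = 369 - 176*w + A*√154 (X(A, w) = (√154*A - 176*w) + 369 = (A*√154 - 176*w) + 369 = (-176*w + A*√154) + 369 = 369 - 176*w + A*√154)
X(-646, 267) + 6157*4 = (369 - 176*267 - 646*√154) + 6157*4 = (369 - 46992 - 646*√154) + 24628 = (-46623 - 646*√154) + 24628 = -21995 - 646*√154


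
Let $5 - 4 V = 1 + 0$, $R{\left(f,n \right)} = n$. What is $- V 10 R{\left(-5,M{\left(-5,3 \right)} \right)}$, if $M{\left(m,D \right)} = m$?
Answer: $50$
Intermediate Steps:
$V = 1$ ($V = \frac{5}{4} - \frac{1 + 0}{4} = \frac{5}{4} - \frac{1}{4} = 1$)
$- V 10 R{\left(-5,M{\left(-5,3 \right)} \right)} = \left(-1\right) 1 \cdot 10 \left(-5\right) = \left(-1\right) 10 \left(-5\right) = \left(-10\right) \left(-5\right) = 50$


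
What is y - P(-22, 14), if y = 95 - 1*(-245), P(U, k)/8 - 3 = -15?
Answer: 436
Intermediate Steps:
P(U, k) = -96 (P(U, k) = 24 + 8*(-15) = 24 - 120 = -96)
y = 340 (y = 95 + 245 = 340)
y - P(-22, 14) = 340 - 1*(-96) = 340 + 96 = 436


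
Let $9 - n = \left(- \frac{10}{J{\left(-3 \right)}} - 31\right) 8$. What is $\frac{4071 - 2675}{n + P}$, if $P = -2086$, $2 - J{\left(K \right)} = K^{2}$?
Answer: $- \frac{9772}{12883} \approx -0.75852$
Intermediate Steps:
$J{\left(K \right)} = 2 - K^{2}$
$n = \frac{1719}{7}$ ($n = 9 - \left(- \frac{10}{2 - \left(-3\right)^{2}} - 31\right) 8 = 9 - \left(- \frac{10}{2 - 9} - 31\right) 8 = 9 - \left(- \frac{10}{-7} - 31\right) 8 = 9 - \left(\left(-10\right) \left(- \frac{1}{7}\right) - 31\right) 8 = 9 - \left(\frac{10}{7} - 31\right) 8 = 9 - \left(- \frac{207}{7}\right) 8 = 9 - - \frac{1656}{7} = 9 + \frac{1656}{7} = \frac{1719}{7} \approx 245.57$)
$\frac{4071 - 2675}{n + P} = \frac{4071 - 2675}{\frac{1719}{7} - 2086} = \frac{1396}{- \frac{12883}{7}} = 1396 \left(- \frac{7}{12883}\right) = - \frac{9772}{12883}$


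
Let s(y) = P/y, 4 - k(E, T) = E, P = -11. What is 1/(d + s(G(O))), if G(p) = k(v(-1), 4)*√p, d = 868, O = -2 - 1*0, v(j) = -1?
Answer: 43400/37671321 - 55*I*√2/37671321 ≈ 0.0011521 - 2.0647e-6*I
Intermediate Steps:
k(E, T) = 4 - E
O = -2 (O = -2 + 0 = -2)
G(p) = 5*√p (G(p) = (4 - 1*(-1))*√p = (4 + 1)*√p = 5*√p)
s(y) = -11/y
1/(d + s(G(O))) = 1/(868 - 11*(-I*√2/10)) = 1/(868 - (-11)*I*√2/10) = 1/(868 + 11*I*√2/10)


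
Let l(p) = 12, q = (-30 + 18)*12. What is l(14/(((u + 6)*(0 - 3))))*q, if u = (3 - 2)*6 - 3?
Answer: -1728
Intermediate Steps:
q = -144 (q = -12*12 = -144)
u = 3 (u = 1*6 - 3 = 6 - 3 = 3)
l(14/(((u + 6)*(0 - 3))))*q = 12*(-144) = -1728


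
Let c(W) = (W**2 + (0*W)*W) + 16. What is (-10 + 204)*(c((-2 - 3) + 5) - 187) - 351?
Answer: -33525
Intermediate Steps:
c(W) = 16 + W**2 (c(W) = (W**2 + 0*W) + 16 = (W**2 + 0) + 16 = W**2 + 16 = 16 + W**2)
(-10 + 204)*(c((-2 - 3) + 5) - 187) - 351 = (-10 + 204)*((16 + ((-2 - 3) + 5)**2) - 187) - 351 = 194*((16 + (-5 + 5)**2) - 187) - 351 = 194*((16 + 0**2) - 187) - 351 = 194*((16 + 0) - 187) - 351 = 194*(16 - 187) - 351 = 194*(-171) - 351 = -33174 - 351 = -33525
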